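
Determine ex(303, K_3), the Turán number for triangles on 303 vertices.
ex(303, K_3) = ⌊303^2/4⌋ = 22952

Mantel (1907): a triangle-free graph on n vertices has at most ⌊n^2/4⌋ edges, with equality for the complete bipartite graph K_{⌊n/2⌋, ⌈n/2⌉}. For n = 303: ⌊303^2/4⌋ = ⌊91809/4⌋ = 22952. The extremal graph is K_{151, 152}, which has 151·152 = 22952 edges.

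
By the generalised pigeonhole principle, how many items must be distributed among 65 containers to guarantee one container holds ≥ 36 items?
n = (36 − 1)·65 + 1 = 2276

By the generalised pigeonhole principle, to guarantee some box contains ≥ r objects we need more than (r − 1) · k objects total. Threshold: n = (r − 1) · k + 1. With r = 36 and k = 65: n = 35 · 65 + 1 = 2275 + 1 = 2276. For n = 2275 = 35 · 65, we can put exactly 35 objects in every box, avoiding 36 in any single one — so 2276 is tight.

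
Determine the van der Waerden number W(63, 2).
W(63, 2) = 63 + 1 = 64

A 2-term AP is any pair of integers, so a monochromatic 2-AP exists iff some colour is used at least twice. With 63 colours, the colouring i ↦ i on {1, ..., 63} uses each colour once, avoiding any monochromatic pair, so W(63, 2) > 63. For {1, ..., 64}, pigeonhole forces two integers of the same colour, which form a monochromatic 2-AP. Hence W(63, 2) = 64.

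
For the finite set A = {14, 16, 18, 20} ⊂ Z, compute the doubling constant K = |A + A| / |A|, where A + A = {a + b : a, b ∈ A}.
K = |A + A| / |A| = 7/4

Enumerate A + A = {a + b : a, b ∈ A}. With |A| = 4, there are |A|^2 = 16 ordered sum pairs; collecting distinct values, A + A = {28, 30, 32, 34, 36, 38, 40}, so |A + A| = 7. Thus K = 7/4. Here |A + A| = 2|A| − 1 = 7, the minimum possible — so K = 7/4 is minimal, which holds iff A is an arithmetic progression.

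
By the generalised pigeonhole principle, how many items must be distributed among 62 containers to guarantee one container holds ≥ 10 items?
n = (10 − 1)·62 + 1 = 559

By the generalised pigeonhole principle, to guarantee some box contains ≥ r objects we need more than (r − 1) · k objects total. Threshold: n = (r − 1) · k + 1. With r = 10 and k = 62: n = 9 · 62 + 1 = 558 + 1 = 559. For n = 558 = 9 · 62, we can put exactly 9 objects in every box, avoiding 10 in any single one — so 559 is tight.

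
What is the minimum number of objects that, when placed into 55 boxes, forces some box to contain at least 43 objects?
n = (43 − 1)·55 + 1 = 2311

By the generalised pigeonhole principle, to guarantee some box contains ≥ r objects we need more than (r − 1) · k objects total. Threshold: n = (r − 1) · k + 1. With r = 43 and k = 55: n = 42 · 55 + 1 = 2310 + 1 = 2311. For n = 2310 = 42 · 55, we can put exactly 42 objects in every box, avoiding 43 in any single one — so 2311 is tight.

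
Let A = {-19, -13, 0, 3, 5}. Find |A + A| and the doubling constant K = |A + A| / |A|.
K = |A + A| / |A| = 15/5 = 3

Enumerate A + A = {a + b : a, b ∈ A}. With |A| = 5, there are |A|^2 = 25 ordered sum pairs; collecting distinct values, A + A = {-38, -32, -26, -19, -16, -14, -13, -10, -8, 0, 3, 5, 6, 8, 10}, so |A + A| = 15. Thus K = 15/5 = 3. For comparison, the minimum possible |A + A| over all 5-element sets is 2·5 − 1 = 9 (so min K = 9/5), attained only by arithmetic progressions.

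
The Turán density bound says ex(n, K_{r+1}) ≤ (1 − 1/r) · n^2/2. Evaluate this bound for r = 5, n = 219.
Turán density bound = (4/5) · 219^2/2 = 95922/5 ≈ 19184.4

Turán's theorem: ex(n, K_{r+1}) is achieved by the complete r-partite Turán graph T(n, r) with parts as balanced as possible, and is at most (1 − 1/r) · n^2/2. For r = 5, n = 219: the density bound is (4/5) · 47961/2 = 95922/5 ≈ 19184.4. The integer-valued extremum is e(T(219, 5)) = 19184, which is strictly less than the density bound 95922/5 since 5 ∤ 219 (the parts of T(219, 5) cannot all be equal).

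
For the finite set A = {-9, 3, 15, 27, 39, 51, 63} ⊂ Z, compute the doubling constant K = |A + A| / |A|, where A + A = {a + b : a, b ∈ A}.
K = |A + A| / |A| = 13/7

Enumerate A + A = {a + b : a, b ∈ A}. With |A| = 7, there are |A|^2 = 49 ordered sum pairs; collecting distinct values, A + A = {-18, -6, 6, 18, 30, 42, 54, 66, 78, 90, 102, 114, 126}, so |A + A| = 13. Thus K = 13/7. Here |A + A| = 2|A| − 1 = 13, the minimum possible — so K = 13/7 is minimal, which holds iff A is an arithmetic progression.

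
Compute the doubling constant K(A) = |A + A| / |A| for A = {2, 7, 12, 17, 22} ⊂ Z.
K = |A + A| / |A| = 9/5

Enumerate A + A = {a + b : a, b ∈ A}. With |A| = 5, there are |A|^2 = 25 ordered sum pairs; collecting distinct values, A + A = {4, 9, 14, 19, 24, 29, 34, 39, 44}, so |A + A| = 9. Thus K = 9/5. Here |A + A| = 2|A| − 1 = 9, the minimum possible — so K = 9/5 is minimal, which holds iff A is an arithmetic progression.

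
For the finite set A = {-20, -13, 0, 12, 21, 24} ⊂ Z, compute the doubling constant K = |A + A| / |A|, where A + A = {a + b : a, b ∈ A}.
K = |A + A| / |A| = 20/6 = 10/3

Enumerate A + A = {a + b : a, b ∈ A}. With |A| = 6, there are |A|^2 = 36 ordered sum pairs; collecting distinct values, A + A = {-40, -33, -26, -20, -13, -8, -1, 0, 1, 4, 8, 11, 12, 21, 24, 33, 36, 42, 45, 48}, so |A + A| = 20. Thus K = 20/6 = 10/3. For comparison, the minimum possible |A + A| over all 6-element sets is 2·6 − 1 = 11 (so min K = 11/6), attained only by arithmetic progressions.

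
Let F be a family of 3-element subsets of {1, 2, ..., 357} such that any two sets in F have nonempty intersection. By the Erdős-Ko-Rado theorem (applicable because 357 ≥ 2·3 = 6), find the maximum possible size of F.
max |F| = C(356, 2) = 63190

Erdős-Ko-Rado (1961): when n ≥ 2k, max |F| = C(n−1, k−1). The bound is attained by the star {A : i ∈ A} for any fixed i ∈ [n]. Here C(357−1, 3−1) = C(356, 2) = 63190.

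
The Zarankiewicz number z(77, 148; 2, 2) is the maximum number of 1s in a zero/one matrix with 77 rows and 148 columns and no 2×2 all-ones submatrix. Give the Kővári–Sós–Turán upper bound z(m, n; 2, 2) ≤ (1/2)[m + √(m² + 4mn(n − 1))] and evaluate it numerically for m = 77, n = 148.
z(77, 148; 2, 2) ≤ (1/2)[77 + √(77² + 4·77·148·147)] = (1/2)[77 + √6706777] = 1333.3723

Kővári–Sós–Turán: let r_1, ..., r_77 be the row sums and z = Σ r_i the total number of 1s. Each pair of columns can share at most one row with both entries 1 (else a 2×2 all-ones block appears), so Σ_i C(r_i, 2) ≤ C(148, 2) = 10878. By convexity Σ_i C(r_i, 2) ≥ 77·C(z/77, 2) = z(z − 77)/(2·77), giving z² − 77z − 77·148·147 ≤ 0 and hence z ≤ (1/2)[77 + √(5929 + 4·1675212)] = (1/2)[77 + √6706777] ≈ (1/2)(77 + 2589.7446) = 1333.3723.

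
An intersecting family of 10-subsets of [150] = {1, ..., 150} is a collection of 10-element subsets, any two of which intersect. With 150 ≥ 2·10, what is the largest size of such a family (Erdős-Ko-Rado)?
max |F| = C(149, 9) = 77970286548154

Erdős-Ko-Rado (1961): when n ≥ 2k, max |F| = C(n−1, k−1). The bound is attained by the star {A : i ∈ A} for any fixed i ∈ [n]. Here C(150−1, 10−1) = C(149, 9) = 77970286548154.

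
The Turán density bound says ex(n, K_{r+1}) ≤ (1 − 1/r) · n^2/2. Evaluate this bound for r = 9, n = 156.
Turán density bound = (8/9) · 156^2/2 = 10816

Turán's theorem: ex(n, K_{r+1}) is achieved by the complete r-partite Turán graph T(n, r) with parts as balanced as possible, and is at most (1 − 1/r) · n^2/2. For r = 9, n = 156: the density bound is (8/9) · 24336/2 = 10816. The integer-valued extremum is e(T(156, 9)) = 10815, which is strictly less than the density bound 10816 since 9 ∤ 156 (the parts of T(156, 9) cannot all be equal).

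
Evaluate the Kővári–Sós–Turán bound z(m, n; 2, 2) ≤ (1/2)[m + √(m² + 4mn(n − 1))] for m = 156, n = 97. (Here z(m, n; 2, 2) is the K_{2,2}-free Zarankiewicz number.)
z(156, 97; 2, 2) ≤ (1/2)[156 + √(156² + 4·156·97·96)] = (1/2)[156 + √5835024] = 1285.7897

Kővári–Sós–Turán: let r_1, ..., r_156 be the row sums and z = Σ r_i the total number of 1s. Each pair of columns can share at most one row with both entries 1 (else a 2×2 all-ones block appears), so Σ_i C(r_i, 2) ≤ C(97, 2) = 4656. By convexity Σ_i C(r_i, 2) ≥ 156·C(z/156, 2) = z(z − 156)/(2·156), giving z² − 156z − 156·97·96 ≤ 0 and hence z ≤ (1/2)[156 + √(24336 + 4·1452672)] = (1/2)[156 + √5835024] ≈ (1/2)(156 + 2415.5794) = 1285.7897.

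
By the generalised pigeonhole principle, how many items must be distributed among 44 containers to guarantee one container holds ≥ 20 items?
n = (20 − 1)·44 + 1 = 837

By the generalised pigeonhole principle, to guarantee some box contains ≥ r objects we need more than (r − 1) · k objects total. Threshold: n = (r − 1) · k + 1. With r = 20 and k = 44: n = 19 · 44 + 1 = 836 + 1 = 837. For n = 836 = 19 · 44, we can put exactly 19 objects in every box, avoiding 20 in any single one — so 837 is tight.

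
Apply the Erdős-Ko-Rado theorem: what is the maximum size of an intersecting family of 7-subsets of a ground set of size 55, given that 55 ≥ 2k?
max |F| = C(54, 6) = 25827165

The Erdős-Ko-Rado theorem states: for n ≥ 2k, an intersecting family of k-subsets of an n-element set has size at most C(n − 1, k − 1), with equality for 'star' families {A ⊆ [n] : |A| = k, i ∈ A} (fix an element i). For n = 55, k = 7: C(54, 6) = 25827165.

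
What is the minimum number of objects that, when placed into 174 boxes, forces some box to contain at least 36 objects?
n = (36 − 1)·174 + 1 = 6091

By the generalised pigeonhole principle, to guarantee some box contains ≥ r objects we need more than (r − 1) · k objects total. Threshold: n = (r − 1) · k + 1. With r = 36 and k = 174: n = 35 · 174 + 1 = 6090 + 1 = 6091. For n = 6090 = 35 · 174, we can put exactly 35 objects in every box, avoiding 36 in any single one — so 6091 is tight.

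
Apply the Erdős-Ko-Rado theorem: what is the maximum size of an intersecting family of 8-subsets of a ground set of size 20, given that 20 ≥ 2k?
max |F| = C(19, 7) = 50388

The Erdős-Ko-Rado theorem states: for n ≥ 2k, an intersecting family of k-subsets of an n-element set has size at most C(n − 1, k − 1), with equality for 'star' families {A ⊆ [n] : |A| = k, i ∈ A} (fix an element i). For n = 20, k = 8: C(19, 7) = 50388.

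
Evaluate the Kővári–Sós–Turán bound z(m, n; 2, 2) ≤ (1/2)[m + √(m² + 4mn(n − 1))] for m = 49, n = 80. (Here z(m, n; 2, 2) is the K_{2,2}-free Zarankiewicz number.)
z(49, 80; 2, 2) ≤ (1/2)[49 + √(49² + 4·49·80·79)] = (1/2)[49 + √1241121] = 581.5281

Kővári–Sós–Turán: let r_1, ..., r_49 be the row sums and z = Σ r_i the total number of 1s. Each pair of columns can share at most one row with both entries 1 (else a 2×2 all-ones block appears), so Σ_i C(r_i, 2) ≤ C(80, 2) = 3160. By convexity Σ_i C(r_i, 2) ≥ 49·C(z/49, 2) = z(z − 49)/(2·49), giving z² − 49z − 49·80·79 ≤ 0 and hence z ≤ (1/2)[49 + √(2401 + 4·309680)] = (1/2)[49 + √1241121] ≈ (1/2)(49 + 1114.0561) = 581.5281.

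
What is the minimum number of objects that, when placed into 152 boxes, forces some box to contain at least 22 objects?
n = (22 − 1)·152 + 1 = 3193

By the generalised pigeonhole principle, to guarantee some box contains ≥ r objects we need more than (r − 1) · k objects total. Threshold: n = (r − 1) · k + 1. With r = 22 and k = 152: n = 21 · 152 + 1 = 3192 + 1 = 3193. For n = 3192 = 21 · 152, we can put exactly 21 objects in every box, avoiding 22 in any single one — so 3193 is tight.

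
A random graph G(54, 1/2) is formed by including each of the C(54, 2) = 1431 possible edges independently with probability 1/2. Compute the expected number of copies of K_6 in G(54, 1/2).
E[# K_6] = C(54, 6) · (1/2)^C(6, 2) = 25827165 / 2^15 ≈ 788.182526

For each 6-subset S of vertices (there are C(54, 6) = 25827165 such S), let X_S = 1 if S induces a K_6 (all C(6, 2) = 15 edges present). Then P(X_S = 1) = (1/2)^15 = 1/32768. By linearity of expectation, E[# K_6] = C(54, 6) · (1/2)^15 = 25827165 / 32768 ≈ 788.182526.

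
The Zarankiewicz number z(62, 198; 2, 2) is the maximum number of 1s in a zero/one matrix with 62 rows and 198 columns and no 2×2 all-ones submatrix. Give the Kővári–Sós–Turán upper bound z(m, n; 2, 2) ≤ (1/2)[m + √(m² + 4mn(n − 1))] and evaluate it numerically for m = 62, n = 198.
z(62, 198; 2, 2) ≤ (1/2)[62 + √(62² + 4·62·198·197)] = (1/2)[62 + √9677332] = 1586.4205

Kővári–Sós–Turán: let r_1, ..., r_62 be the row sums and z = Σ r_i the total number of 1s. Each pair of columns can share at most one row with both entries 1 (else a 2×2 all-ones block appears), so Σ_i C(r_i, 2) ≤ C(198, 2) = 19503. By convexity Σ_i C(r_i, 2) ≥ 62·C(z/62, 2) = z(z − 62)/(2·62), giving z² − 62z − 62·198·197 ≤ 0 and hence z ≤ (1/2)[62 + √(3844 + 4·2418372)] = (1/2)[62 + √9677332] ≈ (1/2)(62 + 3110.841) = 1586.4205.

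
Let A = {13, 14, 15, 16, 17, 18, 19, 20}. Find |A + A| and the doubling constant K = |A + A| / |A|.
K = |A + A| / |A| = 15/8

Enumerate A + A = {a + b : a, b ∈ A}. With |A| = 8, there are |A|^2 = 64 ordered sum pairs; collecting distinct values, A + A = {26, 27, 28, 29, 30, 31, 32, 33, 34, 35, 36, 37, 38, 39, 40}, so |A + A| = 15. Thus K = 15/8. Here |A + A| = 2|A| − 1 = 15, the minimum possible — so K = 15/8 is minimal, which holds iff A is an arithmetic progression.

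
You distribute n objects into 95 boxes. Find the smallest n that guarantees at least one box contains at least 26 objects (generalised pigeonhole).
n = (26 − 1)·95 + 1 = 2376

By the generalised pigeonhole principle, to guarantee some box contains ≥ r objects we need more than (r − 1) · k objects total. Threshold: n = (r − 1) · k + 1. With r = 26 and k = 95: n = 25 · 95 + 1 = 2375 + 1 = 2376. For n = 2375 = 25 · 95, we can put exactly 25 objects in every box, avoiding 26 in any single one — so 2376 is tight.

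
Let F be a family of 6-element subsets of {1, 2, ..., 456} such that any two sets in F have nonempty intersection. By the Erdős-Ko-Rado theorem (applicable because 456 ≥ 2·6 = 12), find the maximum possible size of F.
max |F| = C(455, 5) = 158964146341

The Erdős-Ko-Rado theorem states: for n ≥ 2k, an intersecting family of k-subsets of an n-element set has size at most C(n − 1, k − 1), with equality for 'star' families {A ⊆ [n] : |A| = k, i ∈ A} (fix an element i). For n = 456, k = 6: C(455, 5) = 158964146341.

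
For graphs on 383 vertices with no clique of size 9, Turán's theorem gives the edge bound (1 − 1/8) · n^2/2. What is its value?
Turán density bound = (7/8) · 383^2/2 = 1026823/16 ≈ 64176.4375

Turán's theorem: ex(n, K_{r+1}) is achieved by the complete r-partite Turán graph T(n, r) with parts as balanced as possible, and is at most (1 − 1/r) · n^2/2. For r = 8, n = 383: the density bound is (7/8) · 146689/2 = 1026823/16 ≈ 64176.4375. The integer-valued extremum is e(T(383, 8)) = 64176, which is strictly less than the density bound 1026823/16 since 8 ∤ 383 (the parts of T(383, 8) cannot all be equal).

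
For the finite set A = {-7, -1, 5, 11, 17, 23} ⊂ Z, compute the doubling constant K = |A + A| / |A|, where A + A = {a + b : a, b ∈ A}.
K = |A + A| / |A| = 11/6

Enumerate A + A = {a + b : a, b ∈ A}. With |A| = 6, there are |A|^2 = 36 ordered sum pairs; collecting distinct values, A + A = {-14, -8, -2, 4, 10, 16, 22, 28, 34, 40, 46}, so |A + A| = 11. Thus K = 11/6. Here |A + A| = 2|A| − 1 = 11, the minimum possible — so K = 11/6 is minimal, which holds iff A is an arithmetic progression.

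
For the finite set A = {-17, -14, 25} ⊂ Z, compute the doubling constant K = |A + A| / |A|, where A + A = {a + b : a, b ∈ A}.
K = |A + A| / |A| = 6/3 = 2

Enumerate A + A = {a + b : a, b ∈ A}. With |A| = 3, there are |A|^2 = 9 ordered sum pairs; collecting distinct values, A + A = {-34, -31, -28, 8, 11, 50}, so |A + A| = 6. Thus K = 6/3 = 2. For comparison, the minimum possible |A + A| over all 3-element sets is 2·3 − 1 = 5 (so min K = 5/3), attained only by arithmetic progressions.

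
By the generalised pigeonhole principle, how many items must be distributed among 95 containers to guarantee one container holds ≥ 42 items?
n = (42 − 1)·95 + 1 = 3896

By the generalised pigeonhole principle, to guarantee some box contains ≥ r objects we need more than (r − 1) · k objects total. Threshold: n = (r − 1) · k + 1. With r = 42 and k = 95: n = 41 · 95 + 1 = 3895 + 1 = 3896. For n = 3895 = 41 · 95, we can put exactly 41 objects in every box, avoiding 42 in any single one — so 3896 is tight.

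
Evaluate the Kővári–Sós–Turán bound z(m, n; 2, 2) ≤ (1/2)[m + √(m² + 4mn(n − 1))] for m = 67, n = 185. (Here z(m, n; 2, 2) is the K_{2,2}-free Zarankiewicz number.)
z(67, 185; 2, 2) ≤ (1/2)[67 + √(67² + 4·67·185·184)] = (1/2)[67 + √9127209] = 1544.0636

Kővári–Sós–Turán: let r_1, ..., r_67 be the row sums and z = Σ r_i the total number of 1s. Each pair of columns can share at most one row with both entries 1 (else a 2×2 all-ones block appears), so Σ_i C(r_i, 2) ≤ C(185, 2) = 17020. By convexity Σ_i C(r_i, 2) ≥ 67·C(z/67, 2) = z(z − 67)/(2·67), giving z² − 67z − 67·185·184 ≤ 0 and hence z ≤ (1/2)[67 + √(4489 + 4·2280680)] = (1/2)[67 + √9127209] ≈ (1/2)(67 + 3021.1271) = 1544.0636.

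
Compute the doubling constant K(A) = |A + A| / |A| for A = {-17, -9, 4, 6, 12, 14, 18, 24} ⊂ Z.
K = |A + A| / |A| = 29/8

Enumerate A + A = {a + b : a, b ∈ A}. With |A| = 8, there are |A|^2 = 64 ordered sum pairs; collecting distinct values, A + A = {-34, -26, -18, -13, -11, -5, -3, 1, 3, 5, 7, 8, 9, 10, 12, 15, 16, 18, 20, 22, 24, 26, 28, 30, 32, 36, 38, 42, 48}, so |A + A| = 29. Thus K = 29/8. For comparison, the minimum possible |A + A| over all 8-element sets is 2·8 − 1 = 15 (so min K = 15/8), attained only by arithmetic progressions.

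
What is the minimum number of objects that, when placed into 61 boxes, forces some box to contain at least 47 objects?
n = (47 − 1)·61 + 1 = 2807

By the generalised pigeonhole principle, to guarantee some box contains ≥ r objects we need more than (r − 1) · k objects total. Threshold: n = (r − 1) · k + 1. With r = 47 and k = 61: n = 46 · 61 + 1 = 2806 + 1 = 2807. For n = 2806 = 46 · 61, we can put exactly 46 objects in every box, avoiding 47 in any single one — so 2807 is tight.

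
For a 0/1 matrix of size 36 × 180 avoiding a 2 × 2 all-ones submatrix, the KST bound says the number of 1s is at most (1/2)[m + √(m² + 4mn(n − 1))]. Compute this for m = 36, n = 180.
z(36, 180; 2, 2) ≤ (1/2)[36 + √(36² + 4·36·180·179)] = (1/2)[36 + √4640976] = 1095.1462

Kővári–Sós–Turán: let r_1, ..., r_36 be the row sums and z = Σ r_i the total number of 1s. Each pair of columns can share at most one row with both entries 1 (else a 2×2 all-ones block appears), so Σ_i C(r_i, 2) ≤ C(180, 2) = 16110. By convexity Σ_i C(r_i, 2) ≥ 36·C(z/36, 2) = z(z − 36)/(2·36), giving z² − 36z − 36·180·179 ≤ 0 and hence z ≤ (1/2)[36 + √(1296 + 4·1159920)] = (1/2)[36 + √4640976] ≈ (1/2)(36 + 2154.2925) = 1095.1462.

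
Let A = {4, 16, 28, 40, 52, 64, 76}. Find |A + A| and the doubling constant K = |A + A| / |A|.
K = |A + A| / |A| = 13/7

Enumerate A + A = {a + b : a, b ∈ A}. With |A| = 7, there are |A|^2 = 49 ordered sum pairs; collecting distinct values, A + A = {8, 20, 32, 44, 56, 68, 80, 92, 104, 116, 128, 140, 152}, so |A + A| = 13. Thus K = 13/7. Here |A + A| = 2|A| − 1 = 13, the minimum possible — so K = 13/7 is minimal, which holds iff A is an arithmetic progression.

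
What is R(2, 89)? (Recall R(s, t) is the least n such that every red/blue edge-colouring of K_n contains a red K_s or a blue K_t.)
R(2, 89) = 89

R(2, k) = k for all k ≥ 2: in a 2-colouring of K_k, either some edge is red (a red K_2) or all edges are blue (a blue K_k). And K_{88} coloured all-blue has no blue K_89, so R(2, 89) > 88. Hence R(2, 89) = 89.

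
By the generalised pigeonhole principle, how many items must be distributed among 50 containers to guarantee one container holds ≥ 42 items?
n = (42 − 1)·50 + 1 = 2051

By the generalised pigeonhole principle, to guarantee some box contains ≥ r objects we need more than (r − 1) · k objects total. Threshold: n = (r − 1) · k + 1. With r = 42 and k = 50: n = 41 · 50 + 1 = 2050 + 1 = 2051. For n = 2050 = 41 · 50, we can put exactly 41 objects in every box, avoiding 42 in any single one — so 2051 is tight.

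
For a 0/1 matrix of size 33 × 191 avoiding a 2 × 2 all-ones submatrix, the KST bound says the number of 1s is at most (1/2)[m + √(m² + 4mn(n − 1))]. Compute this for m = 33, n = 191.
z(33, 191; 2, 2) ≤ (1/2)[33 + √(33² + 4·33·191·190)] = (1/2)[33 + √4791369] = 1110.9598

Kővári–Sós–Turán: let r_1, ..., r_33 be the row sums and z = Σ r_i the total number of 1s. Each pair of columns can share at most one row with both entries 1 (else a 2×2 all-ones block appears), so Σ_i C(r_i, 2) ≤ C(191, 2) = 18145. By convexity Σ_i C(r_i, 2) ≥ 33·C(z/33, 2) = z(z − 33)/(2·33), giving z² − 33z − 33·191·190 ≤ 0 and hence z ≤ (1/2)[33 + √(1089 + 4·1197570)] = (1/2)[33 + √4791369] ≈ (1/2)(33 + 2188.9196) = 1110.9598.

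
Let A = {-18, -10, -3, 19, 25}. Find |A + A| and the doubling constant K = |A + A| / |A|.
K = |A + A| / |A| = 15/5 = 3

Enumerate A + A = {a + b : a, b ∈ A}. With |A| = 5, there are |A|^2 = 25 ordered sum pairs; collecting distinct values, A + A = {-36, -28, -21, -20, -13, -6, 1, 7, 9, 15, 16, 22, 38, 44, 50}, so |A + A| = 15. Thus K = 15/5 = 3. For comparison, the minimum possible |A + A| over all 5-element sets is 2·5 − 1 = 9 (so min K = 9/5), attained only by arithmetic progressions.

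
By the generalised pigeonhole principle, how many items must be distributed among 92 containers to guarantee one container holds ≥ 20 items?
n = (20 − 1)·92 + 1 = 1749

By the generalised pigeonhole principle, to guarantee some box contains ≥ r objects we need more than (r − 1) · k objects total. Threshold: n = (r − 1) · k + 1. With r = 20 and k = 92: n = 19 · 92 + 1 = 1748 + 1 = 1749. For n = 1748 = 19 · 92, we can put exactly 19 objects in every box, avoiding 20 in any single one — so 1749 is tight.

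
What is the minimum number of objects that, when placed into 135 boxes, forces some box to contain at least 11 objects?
n = (11 − 1)·135 + 1 = 1351

By the generalised pigeonhole principle, to guarantee some box contains ≥ r objects we need more than (r − 1) · k objects total. Threshold: n = (r − 1) · k + 1. With r = 11 and k = 135: n = 10 · 135 + 1 = 1350 + 1 = 1351. For n = 1350 = 10 · 135, we can put exactly 10 objects in every box, avoiding 11 in any single one — so 1351 is tight.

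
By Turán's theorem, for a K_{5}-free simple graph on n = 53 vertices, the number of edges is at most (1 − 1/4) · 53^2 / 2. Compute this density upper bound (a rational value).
Turán density bound = (3/4) · 53^2/2 = 8427/8 ≈ 1053.375

Turán's theorem: ex(n, K_{r+1}) is achieved by the complete r-partite Turán graph T(n, r) with parts as balanced as possible, and is at most (1 − 1/r) · n^2/2. For r = 4, n = 53: the density bound is (3/4) · 2809/2 = 8427/8 ≈ 1053.375. The integer-valued extremum is e(T(53, 4)) = 1053, which is strictly less than the density bound 8427/8 since 4 ∤ 53 (the parts of T(53, 4) cannot all be equal).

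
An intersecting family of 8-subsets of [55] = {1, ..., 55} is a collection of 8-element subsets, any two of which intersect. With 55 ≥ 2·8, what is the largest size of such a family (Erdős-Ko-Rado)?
max |F| = C(54, 7) = 177100560

The Erdős-Ko-Rado theorem states: for n ≥ 2k, an intersecting family of k-subsets of an n-element set has size at most C(n − 1, k − 1), with equality for 'star' families {A ⊆ [n] : |A| = k, i ∈ A} (fix an element i). For n = 55, k = 8: C(54, 7) = 177100560.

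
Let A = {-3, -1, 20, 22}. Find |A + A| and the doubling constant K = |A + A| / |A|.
K = |A + A| / |A| = 9/4

Enumerate A + A = {a + b : a, b ∈ A}. With |A| = 4, there are |A|^2 = 16 ordered sum pairs; collecting distinct values, A + A = {-6, -4, -2, 17, 19, 21, 40, 42, 44}, so |A + A| = 9. Thus K = 9/4. For comparison, the minimum possible |A + A| over all 4-element sets is 2·4 − 1 = 7 (so min K = 7/4), attained only by arithmetic progressions.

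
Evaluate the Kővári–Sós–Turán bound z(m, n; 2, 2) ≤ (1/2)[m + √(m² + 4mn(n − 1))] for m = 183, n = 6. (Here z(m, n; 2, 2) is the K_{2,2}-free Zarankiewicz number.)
z(183, 6; 2, 2) ≤ (1/2)[183 + √(183² + 4·183·6·5)] = (1/2)[183 + √55449] = 209.2381

Kővári–Sós–Turán: let r_1, ..., r_183 be the row sums and z = Σ r_i the total number of 1s. Each pair of columns can share at most one row with both entries 1 (else a 2×2 all-ones block appears), so Σ_i C(r_i, 2) ≤ C(6, 2) = 15. By convexity Σ_i C(r_i, 2) ≥ 183·C(z/183, 2) = z(z − 183)/(2·183), giving z² − 183z − 183·6·5 ≤ 0 and hence z ≤ (1/2)[183 + √(33489 + 4·5490)] = (1/2)[183 + √55449] ≈ (1/2)(183 + 235.4761) = 209.2381.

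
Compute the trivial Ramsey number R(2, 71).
R(2, 71) = 71

R(2, k) = k for all k ≥ 2: in a 2-colouring of K_k, either some edge is red (a red K_2) or all edges are blue (a blue K_k). And K_{70} coloured all-blue has no blue K_71, so R(2, 71) > 70. Hence R(2, 71) = 71.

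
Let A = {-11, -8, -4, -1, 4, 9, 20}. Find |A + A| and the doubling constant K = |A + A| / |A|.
K = |A + A| / |A| = 25/7

Enumerate A + A = {a + b : a, b ∈ A}. With |A| = 7, there are |A|^2 = 49 ordered sum pairs; collecting distinct values, A + A = {-22, -19, -16, -15, -12, -9, -8, -7, -5, -4, -2, 0, 1, 3, 5, 8, 9, 12, 13, 16, 18, 19, 24, 29, 40}, so |A + A| = 25. Thus K = 25/7. For comparison, the minimum possible |A + A| over all 7-element sets is 2·7 − 1 = 13 (so min K = 13/7), attained only by arithmetic progressions.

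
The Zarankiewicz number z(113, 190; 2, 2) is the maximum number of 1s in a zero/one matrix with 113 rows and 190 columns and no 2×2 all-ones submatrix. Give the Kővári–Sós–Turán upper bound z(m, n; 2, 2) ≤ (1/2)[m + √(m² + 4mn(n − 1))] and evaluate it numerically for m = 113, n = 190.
z(113, 190; 2, 2) ≤ (1/2)[113 + √(113² + 4·113·190·189)] = (1/2)[113 + √16244089] = 2071.6978

Kővári–Sós–Turán: let r_1, ..., r_113 be the row sums and z = Σ r_i the total number of 1s. Each pair of columns can share at most one row with both entries 1 (else a 2×2 all-ones block appears), so Σ_i C(r_i, 2) ≤ C(190, 2) = 17955. By convexity Σ_i C(r_i, 2) ≥ 113·C(z/113, 2) = z(z − 113)/(2·113), giving z² − 113z − 113·190·189 ≤ 0 and hence z ≤ (1/2)[113 + √(12769 + 4·4057830)] = (1/2)[113 + √16244089] ≈ (1/2)(113 + 4030.3956) = 2071.6978.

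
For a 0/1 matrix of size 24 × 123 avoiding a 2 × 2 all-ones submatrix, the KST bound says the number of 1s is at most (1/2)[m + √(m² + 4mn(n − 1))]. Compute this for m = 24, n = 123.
z(24, 123; 2, 2) ≤ (1/2)[24 + √(24² + 4·24·123·122)] = (1/2)[24 + √1441152] = 612.24

Kővári–Sós–Turán: let r_1, ..., r_24 be the row sums and z = Σ r_i the total number of 1s. Each pair of columns can share at most one row with both entries 1 (else a 2×2 all-ones block appears), so Σ_i C(r_i, 2) ≤ C(123, 2) = 7503. By convexity Σ_i C(r_i, 2) ≥ 24·C(z/24, 2) = z(z − 24)/(2·24), giving z² − 24z − 24·123·122 ≤ 0 and hence z ≤ (1/2)[24 + √(576 + 4·360144)] = (1/2)[24 + √1441152] ≈ (1/2)(24 + 1200.4799) = 612.24.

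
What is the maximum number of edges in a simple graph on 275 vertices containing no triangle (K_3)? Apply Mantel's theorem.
ex(275, K_3) = ⌊275^2/4⌋ = 18906

Mantel (1907): a triangle-free graph on n vertices has at most ⌊n^2/4⌋ edges, with equality for the complete bipartite graph K_{⌊n/2⌋, ⌈n/2⌉}. For n = 275: ⌊275^2/4⌋ = ⌊75625/4⌋ = 18906. The extremal graph is K_{137, 138}, which has 137·138 = 18906 edges.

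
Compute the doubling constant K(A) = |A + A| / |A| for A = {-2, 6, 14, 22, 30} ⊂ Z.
K = |A + A| / |A| = 9/5

Enumerate A + A = {a + b : a, b ∈ A}. With |A| = 5, there are |A|^2 = 25 ordered sum pairs; collecting distinct values, A + A = {-4, 4, 12, 20, 28, 36, 44, 52, 60}, so |A + A| = 9. Thus K = 9/5. Here |A + A| = 2|A| − 1 = 9, the minimum possible — so K = 9/5 is minimal, which holds iff A is an arithmetic progression.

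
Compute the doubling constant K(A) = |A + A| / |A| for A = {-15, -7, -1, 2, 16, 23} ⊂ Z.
K = |A + A| / |A| = 20/6 = 10/3

Enumerate A + A = {a + b : a, b ∈ A}. With |A| = 6, there are |A|^2 = 36 ordered sum pairs; collecting distinct values, A + A = {-30, -22, -16, -14, -13, -8, -5, -2, 1, 4, 8, 9, 15, 16, 18, 22, 25, 32, 39, 46}, so |A + A| = 20. Thus K = 20/6 = 10/3. For comparison, the minimum possible |A + A| over all 6-element sets is 2·6 − 1 = 11 (so min K = 11/6), attained only by arithmetic progressions.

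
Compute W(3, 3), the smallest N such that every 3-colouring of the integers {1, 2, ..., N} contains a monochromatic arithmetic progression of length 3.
W(3, 3) = 27

W(3, 3) = 27. The lower bound W(3, 3) > 26 comes from an explicit good 3-colouring of [1, 26]; the upper bound W(3, 3) ≤ 27 was verified by exhaustive search over 3-colourings of [1, 27].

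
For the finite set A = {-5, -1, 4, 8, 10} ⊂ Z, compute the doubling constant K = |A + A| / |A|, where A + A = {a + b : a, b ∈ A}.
K = |A + A| / |A| = 14/5

Enumerate A + A = {a + b : a, b ∈ A}. With |A| = 5, there are |A|^2 = 25 ordered sum pairs; collecting distinct values, A + A = {-10, -6, -2, -1, 3, 5, 7, 8, 9, 12, 14, 16, 18, 20}, so |A + A| = 14. Thus K = 14/5. For comparison, the minimum possible |A + A| over all 5-element sets is 2·5 − 1 = 9 (so min K = 9/5), attained only by arithmetic progressions.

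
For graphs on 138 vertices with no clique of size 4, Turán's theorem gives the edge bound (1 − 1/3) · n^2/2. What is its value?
Turán density bound = (2/3) · 138^2/2 = 6348

Turán's theorem: ex(n, K_{r+1}) is achieved by the complete r-partite Turán graph T(n, r) with parts as balanced as possible, and is at most (1 − 1/r) · n^2/2. For r = 3, n = 138: the density bound is (2/3) · 19044/2 = 6348. Since 3 ∣ 138, the Turán graph T(138, 3) has parts of equal size 46, and its edge count e(T(138, 3)) = 6348 attains the density bound exactly.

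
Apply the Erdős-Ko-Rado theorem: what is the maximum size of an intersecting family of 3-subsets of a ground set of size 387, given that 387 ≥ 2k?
max |F| = C(386, 2) = 74305

The Erdős-Ko-Rado theorem states: for n ≥ 2k, an intersecting family of k-subsets of an n-element set has size at most C(n − 1, k − 1), with equality for 'star' families {A ⊆ [n] : |A| = k, i ∈ A} (fix an element i). For n = 387, k = 3: C(386, 2) = 74305.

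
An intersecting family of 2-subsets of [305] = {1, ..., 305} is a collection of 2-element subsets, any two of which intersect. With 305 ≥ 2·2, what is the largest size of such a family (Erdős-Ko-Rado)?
max |F| = C(304, 1) = 304

Erdős-Ko-Rado (1961): when n ≥ 2k, max |F| = C(n−1, k−1). The bound is attained by the star {A : i ∈ A} for any fixed i ∈ [n]. Here C(305−1, 2−1) = C(304, 1) = 304.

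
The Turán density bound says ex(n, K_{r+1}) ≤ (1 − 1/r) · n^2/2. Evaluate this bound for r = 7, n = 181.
Turán density bound = (6/7) · 181^2/2 = 98283/7 ≈ 14040.4286

Turán's theorem: ex(n, K_{r+1}) is achieved by the complete r-partite Turán graph T(n, r) with parts as balanced as possible, and is at most (1 − 1/r) · n^2/2. For r = 7, n = 181: the density bound is (6/7) · 32761/2 = 98283/7 ≈ 14040.4286. The integer-valued extremum is e(T(181, 7)) = 14040, which is strictly less than the density bound 98283/7 since 7 ∤ 181 (the parts of T(181, 7) cannot all be equal).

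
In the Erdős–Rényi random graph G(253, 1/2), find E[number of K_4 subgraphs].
E[# K_4] = C(253, 4) · (1/2)^C(4, 2) = 166695375 / 2^6 = 2604615.234375

For each 4-subset S of vertices (there are C(253, 4) = 166695375 such S), let X_S = 1 if S induces a K_4 (all C(4, 2) = 6 edges present). Then P(X_S = 1) = (1/2)^6 = 1/64. By linearity of expectation, E[# K_4] = C(253, 4) · (1/2)^6 = 166695375 / 64 = 2604615.234375.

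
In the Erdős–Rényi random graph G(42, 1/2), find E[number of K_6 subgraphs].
E[# K_6] = C(42, 6) · (1/2)^C(6, 2) = 5245786 / 2^15 = 2622893/16384 ≈ 160.088684

For each 6-subset S of vertices (there are C(42, 6) = 5245786 such S), let X_S = 1 if S induces a K_6 (all C(6, 2) = 15 edges present). Then P(X_S = 1) = (1/2)^15 = 1/32768. By linearity of expectation, E[# K_6] = C(42, 6) · (1/2)^15 = 5245786 / 32768 = 2622893/16384 ≈ 160.088684.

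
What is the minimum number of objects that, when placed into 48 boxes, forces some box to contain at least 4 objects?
n = (4 − 1)·48 + 1 = 145

By the generalised pigeonhole principle, to guarantee some box contains ≥ r objects we need more than (r − 1) · k objects total. Threshold: n = (r − 1) · k + 1. With r = 4 and k = 48: n = 3 · 48 + 1 = 144 + 1 = 145. For n = 144 = 3 · 48, we can put exactly 3 objects in every box, avoiding 4 in any single one — so 145 is tight.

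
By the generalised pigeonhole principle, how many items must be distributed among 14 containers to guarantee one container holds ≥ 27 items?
n = (27 − 1)·14 + 1 = 365

By the generalised pigeonhole principle, to guarantee some box contains ≥ r objects we need more than (r − 1) · k objects total. Threshold: n = (r − 1) · k + 1. With r = 27 and k = 14: n = 26 · 14 + 1 = 364 + 1 = 365. For n = 364 = 26 · 14, we can put exactly 26 objects in every box, avoiding 27 in any single one — so 365 is tight.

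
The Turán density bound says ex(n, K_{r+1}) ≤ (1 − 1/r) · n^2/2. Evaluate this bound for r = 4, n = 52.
Turán density bound = (3/4) · 52^2/2 = 1014

Turán's theorem: ex(n, K_{r+1}) is achieved by the complete r-partite Turán graph T(n, r) with parts as balanced as possible, and is at most (1 − 1/r) · n^2/2. For r = 4, n = 52: the density bound is (3/4) · 2704/2 = 1014. Since 4 ∣ 52, the Turán graph T(52, 4) has parts of equal size 13, and its edge count e(T(52, 4)) = 1014 attains the density bound exactly.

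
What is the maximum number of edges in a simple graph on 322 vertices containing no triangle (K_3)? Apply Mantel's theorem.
ex(322, K_3) = ⌊322^2/4⌋ = 25921

Mantel (1907): a triangle-free graph on n vertices has at most ⌊n^2/4⌋ edges, with equality for the complete bipartite graph K_{⌊n/2⌋, ⌈n/2⌉}. For n = 322: ⌊322^2/4⌋ = ⌊103684/4⌋ = 25921. The extremal graph is K_{161, 161}, which has 161·161 = 25921 edges.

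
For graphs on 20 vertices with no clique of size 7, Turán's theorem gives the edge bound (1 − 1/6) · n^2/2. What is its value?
Turán density bound = (5/6) · 20^2/2 = 500/3 ≈ 166.6667

Turán's theorem: ex(n, K_{r+1}) is achieved by the complete r-partite Turán graph T(n, r) with parts as balanced as possible, and is at most (1 − 1/r) · n^2/2. For r = 6, n = 20: the density bound is (5/6) · 400/2 = 500/3 ≈ 166.6667. The integer-valued extremum is e(T(20, 6)) = 166, which is strictly less than the density bound 500/3 since 6 ∤ 20 (the parts of T(20, 6) cannot all be equal).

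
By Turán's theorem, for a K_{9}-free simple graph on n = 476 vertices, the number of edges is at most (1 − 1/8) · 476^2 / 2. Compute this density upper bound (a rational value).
Turán density bound = (7/8) · 476^2/2 = 99127

Turán's theorem: ex(n, K_{r+1}) is achieved by the complete r-partite Turán graph T(n, r) with parts as balanced as possible, and is at most (1 − 1/r) · n^2/2. For r = 8, n = 476: the density bound is (7/8) · 226576/2 = 99127. The integer-valued extremum is e(T(476, 8)) = 99126, which is strictly less than the density bound 99127 since 8 ∤ 476 (the parts of T(476, 8) cannot all be equal).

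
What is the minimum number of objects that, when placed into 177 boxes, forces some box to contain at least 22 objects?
n = (22 − 1)·177 + 1 = 3718

By the generalised pigeonhole principle, to guarantee some box contains ≥ r objects we need more than (r − 1) · k objects total. Threshold: n = (r − 1) · k + 1. With r = 22 and k = 177: n = 21 · 177 + 1 = 3717 + 1 = 3718. For n = 3717 = 21 · 177, we can put exactly 21 objects in every box, avoiding 22 in any single one — so 3718 is tight.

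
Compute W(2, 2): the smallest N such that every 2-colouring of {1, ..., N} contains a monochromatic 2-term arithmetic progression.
W(2, 2) = 2 + 1 = 3

A 2-term AP is any pair of integers, so a monochromatic 2-AP exists iff some colour is used at least twice. With 2 colours, the colouring i ↦ i on {1, ..., 2} uses each colour once, avoiding any monochromatic pair, so W(2, 2) > 2. For {1, ..., 3}, pigeonhole forces two integers of the same colour, which form a monochromatic 2-AP. Hence W(2, 2) = 3.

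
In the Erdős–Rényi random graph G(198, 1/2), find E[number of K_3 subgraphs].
E[# K_3] = C(198, 3) · (1/2)^C(3, 2) = 1274196 / 2^3 = 318549/2 = 159274.5

For each 3-subset S of vertices (there are C(198, 3) = 1274196 such S), let X_S = 1 if S induces a K_3 (all C(3, 2) = 3 edges present). Then P(X_S = 1) = (1/2)^3 = 1/8. By linearity of expectation, E[# K_3] = C(198, 3) · (1/2)^3 = 1274196 / 8 = 318549/2 = 159274.5.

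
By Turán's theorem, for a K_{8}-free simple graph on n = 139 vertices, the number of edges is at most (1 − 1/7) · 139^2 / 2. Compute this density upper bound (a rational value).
Turán density bound = (6/7) · 139^2/2 = 57963/7 ≈ 8280.4286

Turán's theorem: ex(n, K_{r+1}) is achieved by the complete r-partite Turán graph T(n, r) with parts as balanced as possible, and is at most (1 − 1/r) · n^2/2. For r = 7, n = 139: the density bound is (6/7) · 19321/2 = 57963/7 ≈ 8280.4286. The integer-valued extremum is e(T(139, 7)) = 8280, which is strictly less than the density bound 57963/7 since 7 ∤ 139 (the parts of T(139, 7) cannot all be equal).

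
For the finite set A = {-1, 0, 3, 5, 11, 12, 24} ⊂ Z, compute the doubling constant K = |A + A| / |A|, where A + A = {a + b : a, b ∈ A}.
K = |A + A| / |A| = 24/7

Enumerate A + A = {a + b : a, b ∈ A}. With |A| = 7, there are |A|^2 = 49 ordered sum pairs; collecting distinct values, A + A = {-2, -1, 0, 2, 3, 4, 5, 6, 8, 10, 11, 12, 14, 15, 16, 17, 22, 23, 24, 27, 29, 35, 36, 48}, so |A + A| = 24. Thus K = 24/7. For comparison, the minimum possible |A + A| over all 7-element sets is 2·7 − 1 = 13 (so min K = 13/7), attained only by arithmetic progressions.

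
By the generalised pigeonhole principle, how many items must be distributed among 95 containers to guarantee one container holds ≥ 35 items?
n = (35 − 1)·95 + 1 = 3231

By the generalised pigeonhole principle, to guarantee some box contains ≥ r objects we need more than (r − 1) · k objects total. Threshold: n = (r − 1) · k + 1. With r = 35 and k = 95: n = 34 · 95 + 1 = 3230 + 1 = 3231. For n = 3230 = 34 · 95, we can put exactly 34 objects in every box, avoiding 35 in any single one — so 3231 is tight.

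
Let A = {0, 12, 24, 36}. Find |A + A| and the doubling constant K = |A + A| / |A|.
K = |A + A| / |A| = 7/4

Enumerate A + A = {a + b : a, b ∈ A}. With |A| = 4, there are |A|^2 = 16 ordered sum pairs; collecting distinct values, A + A = {0, 12, 24, 36, 48, 60, 72}, so |A + A| = 7. Thus K = 7/4. Here |A + A| = 2|A| − 1 = 7, the minimum possible — so K = 7/4 is minimal, which holds iff A is an arithmetic progression.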